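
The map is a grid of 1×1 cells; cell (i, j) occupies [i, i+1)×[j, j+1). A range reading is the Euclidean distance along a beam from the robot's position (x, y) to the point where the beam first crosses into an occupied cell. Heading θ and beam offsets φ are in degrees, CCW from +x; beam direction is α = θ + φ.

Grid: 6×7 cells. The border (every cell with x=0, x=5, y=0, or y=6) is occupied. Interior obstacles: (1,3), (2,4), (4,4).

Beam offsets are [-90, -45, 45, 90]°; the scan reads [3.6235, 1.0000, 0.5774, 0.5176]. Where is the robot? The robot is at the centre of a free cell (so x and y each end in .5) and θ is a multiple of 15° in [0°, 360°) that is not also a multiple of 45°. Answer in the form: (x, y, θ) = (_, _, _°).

Candidates: 17 free-cell centres × 16 headings = 272 poses. Raycast each; keep the one whose scan matches to 4 dp.
  (1.5, 1.5, 210°): beam 1 = 1.0000 ≠ 3.6235 ✗
  (1.5, 2.5, 60°): beam 1 = 3.0000 ≠ 3.6235 ✗
  (3.5, 1.5, 195°): beam 1 = 2.5882 ≠ 3.6235 ✗
  (1.5, 2.5, 195°): beam 1 = 0.5176 ≠ 3.6235 ✗
  (2.5, 1.5, 210°): beam 1 = 1.7321 ≠ 3.6235 ✗
  …
  (4.5, 1.5, 255°): r_1=3.6235, r_2=1.0000, r_3=0.5774, r_4=0.5176 — all match ✓
Only this pose fits every beam.

(x, y, θ) = (4.5, 1.5, 255°)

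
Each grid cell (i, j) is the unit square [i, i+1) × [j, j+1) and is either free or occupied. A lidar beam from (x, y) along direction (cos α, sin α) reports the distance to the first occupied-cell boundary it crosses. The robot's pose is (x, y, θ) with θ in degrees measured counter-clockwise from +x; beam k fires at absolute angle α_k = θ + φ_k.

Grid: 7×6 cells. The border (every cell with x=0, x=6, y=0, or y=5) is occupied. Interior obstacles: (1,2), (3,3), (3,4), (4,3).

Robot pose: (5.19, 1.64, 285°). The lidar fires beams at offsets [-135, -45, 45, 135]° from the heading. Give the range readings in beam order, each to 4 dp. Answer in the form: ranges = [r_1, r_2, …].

beam 1: φ=-135°, α=150°
  d=(-0.8660,0.5000)  start (5,1)  tX=0.2194 tY=0.7200  stride 1/|dx|=1.1547 1/|dy|=2.0000
    cross x-line → (4,1), t=0.2194
    cross y-line → (4,2), t=0.7200
    cross x-line → (3,2), t=1.3741
    cross x-line → (2,2), t=2.5288
    cross y-line → (2,3), t=2.7200
    cross x-line → (1,3), t=3.6835
    cross y-line → (1,4), t=4.7200
    cross x-line → (0,4), t=4.8382 (wall)
  → r_1 = 4.8382
beam 2: φ=-45°, α=240°
  d=(-0.5000,-0.8660)  start (5,1)  tX=0.3800 tY=0.7390  stride 1/|dx|=2.0000 1/|dy|=1.1547
    cross x-line → (4,1), t=0.3800
    cross y-line → (4,0), t=0.7390 (wall)
  → r_2 = 0.7390
beam 3: φ=45°, α=330°
  d=(0.8660,-0.5000)  start (5,1)  tX=0.9353 tY=1.2800  stride 1/|dx|=1.1547 1/|dy|=2.0000
    cross x-line → (6,1), t=0.9353 (wall)
  → r_3 = 0.9353
beam 4: φ=135°, α=60°
  d=(0.5000,0.8660)  start (5,1)  tX=1.6200 tY=0.4157  stride 1/|dx|=2.0000 1/|dy|=1.1547
    cross y-line → (5,2), t=0.4157
    cross y-line → (5,3), t=1.5704
    cross x-line → (6,3), t=1.6200 (wall)
  → r_4 = 1.6200

ranges = [4.8382, 0.7390, 0.9353, 1.6200]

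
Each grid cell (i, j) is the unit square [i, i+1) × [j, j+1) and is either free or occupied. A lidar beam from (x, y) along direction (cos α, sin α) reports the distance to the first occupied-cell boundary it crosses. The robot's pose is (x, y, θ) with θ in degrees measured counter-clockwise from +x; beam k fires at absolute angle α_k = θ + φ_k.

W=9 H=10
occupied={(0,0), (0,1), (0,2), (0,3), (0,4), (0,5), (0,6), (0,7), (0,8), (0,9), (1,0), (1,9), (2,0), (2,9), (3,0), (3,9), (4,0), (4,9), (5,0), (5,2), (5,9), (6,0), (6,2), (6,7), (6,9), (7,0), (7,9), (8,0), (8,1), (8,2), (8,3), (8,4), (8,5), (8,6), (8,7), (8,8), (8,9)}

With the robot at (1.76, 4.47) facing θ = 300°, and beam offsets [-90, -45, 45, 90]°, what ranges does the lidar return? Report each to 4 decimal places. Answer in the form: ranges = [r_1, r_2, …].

beam 1: φ=-90°, α=210°
  direction (-0.8660, -0.5000); cell (1,4); t to first gridline: x 0.8776, y 0.9400 (then +1.1547 / +2.0000)
    (0,4) via x @ 0.8776  # hit
  → r_1 = 0.8776
beam 2: φ=-45°, α=255°
  direction (-0.2588, -0.9659); cell (1,4); t to first gridline: x 2.9364, y 0.4866 (then +3.8637 / +1.0353)
    (1,3) via y @ 0.4866
    (1,2) via y @ 1.5219
    (1,1) via y @ 2.5571
    (0,1) via x @ 2.9364  # hit
  → r_2 = 2.9364
beam 3: φ=45°, α=345°
  direction (0.9659, -0.2588); cell (1,4); t to first gridline: x 0.2485, y 1.8159 (then +1.0353 / +3.8637)
    (2,4) via x @ 0.2485
    (3,4) via x @ 1.2837
    (3,3) via y @ 1.8159
    (4,3) via x @ 2.3190
    (5,3) via x @ 3.3543
    (6,3) via x @ 4.3896
    (7,3) via x @ 5.4248
    (7,2) via y @ 5.6796
    (8,2) via x @ 6.4601  # hit
  → r_3 = 6.4601
beam 4: φ=90°, α=30°
  direction (0.8660, 0.5000); cell (1,4); t to first gridline: x 0.2771, y 1.0600 (then +1.1547 / +2.0000)
    (2,4) via x @ 0.2771
    (2,5) via y @ 1.0600
    (3,5) via x @ 1.4318
    (4,5) via x @ 2.5865
    (4,6) via y @ 3.0600
    (5,6) via x @ 3.7412
    (6,6) via x @ 4.8959
    (6,7) via y @ 5.0600  # hit
  → r_4 = 5.0600

ranges = [0.8776, 2.9364, 6.4601, 5.0600]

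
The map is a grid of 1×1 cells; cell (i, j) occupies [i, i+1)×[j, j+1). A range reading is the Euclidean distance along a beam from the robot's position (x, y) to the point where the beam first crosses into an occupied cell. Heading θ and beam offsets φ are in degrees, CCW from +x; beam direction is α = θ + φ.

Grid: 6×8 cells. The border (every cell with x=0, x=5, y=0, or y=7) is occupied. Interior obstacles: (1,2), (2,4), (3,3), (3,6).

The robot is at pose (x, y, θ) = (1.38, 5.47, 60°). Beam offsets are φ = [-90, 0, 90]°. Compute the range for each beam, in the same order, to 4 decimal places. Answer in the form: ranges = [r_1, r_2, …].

ranges = [0.9400, 1.7667, 0.4388]

beam 1: φ=-90°, α=330°
  direction (0.8660, -0.5000); cell (1,5); t to first gridline: x 0.7159, y 0.9400 (then +1.1547 / +2.0000)
    (2,5) via x @ 0.7159
    (2,4) via y @ 0.9400  # hit
  → r_1 = 0.9400
beam 2: φ=0°, α=60°
  direction (0.5000, 0.8660); cell (1,5); t to first gridline: x 1.2400, y 0.6120 (then +2.0000 / +1.1547)
    (1,6) via y @ 0.6120
    (2,6) via x @ 1.2400
    (2,7) via y @ 1.7667  # hit
  → r_2 = 1.7667
beam 3: φ=90°, α=150°
  direction (-0.8660, 0.5000); cell (1,5); t to first gridline: x 0.4388, y 1.0600 (then +1.1547 / +2.0000)
    (0,5) via x @ 0.4388  # hit
  → r_3 = 0.4388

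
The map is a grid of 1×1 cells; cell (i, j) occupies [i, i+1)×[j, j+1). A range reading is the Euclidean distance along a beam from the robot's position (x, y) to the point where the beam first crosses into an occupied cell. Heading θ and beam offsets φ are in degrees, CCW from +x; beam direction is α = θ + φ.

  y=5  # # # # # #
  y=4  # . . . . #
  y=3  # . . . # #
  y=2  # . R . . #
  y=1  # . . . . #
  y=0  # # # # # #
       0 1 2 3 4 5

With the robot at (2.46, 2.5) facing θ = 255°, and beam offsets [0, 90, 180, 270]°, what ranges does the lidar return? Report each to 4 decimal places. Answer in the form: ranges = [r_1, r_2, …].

beam 1: φ=0°, α=255°
  d=(-0.2588,-0.9659)  start (2,2)  tX=1.7773 tY=0.5176  stride 1/|dx|=3.8637 1/|dy|=1.0353
    cross y-line → (2,1), t=0.5176
    cross y-line → (2,0), t=1.5529 (wall)
  → r_1 = 1.5529
beam 2: φ=90°, α=345°
  d=(0.9659,-0.2588)  start (2,2)  tX=0.5590 tY=1.9319  stride 1/|dx|=1.0353 1/|dy|=3.8637
    cross x-line → (3,2), t=0.5590
    cross x-line → (4,2), t=1.5943
    cross y-line → (4,1), t=1.9319
    cross x-line → (5,1), t=2.6296 (wall)
  → r_2 = 2.6296
beam 3: φ=180°, α=75°
  d=(0.2588,0.9659)  start (2,2)  tX=2.0864 tY=0.5176  stride 1/|dx|=3.8637 1/|dy|=1.0353
    cross y-line → (2,3), t=0.5176
    cross y-line → (2,4), t=1.5529
    cross x-line → (3,4), t=2.0864
    cross y-line → (3,5), t=2.5882 (wall)
  → r_3 = 2.5882
beam 4: φ=270°, α=165°
  d=(-0.9659,0.2588)  start (2,2)  tX=0.4762 tY=1.9319  stride 1/|dx|=1.0353 1/|dy|=3.8637
    cross x-line → (1,2), t=0.4762
    cross x-line → (0,2), t=1.5115 (wall)
  → r_4 = 1.5115

ranges = [1.5529, 2.6296, 2.5882, 1.5115]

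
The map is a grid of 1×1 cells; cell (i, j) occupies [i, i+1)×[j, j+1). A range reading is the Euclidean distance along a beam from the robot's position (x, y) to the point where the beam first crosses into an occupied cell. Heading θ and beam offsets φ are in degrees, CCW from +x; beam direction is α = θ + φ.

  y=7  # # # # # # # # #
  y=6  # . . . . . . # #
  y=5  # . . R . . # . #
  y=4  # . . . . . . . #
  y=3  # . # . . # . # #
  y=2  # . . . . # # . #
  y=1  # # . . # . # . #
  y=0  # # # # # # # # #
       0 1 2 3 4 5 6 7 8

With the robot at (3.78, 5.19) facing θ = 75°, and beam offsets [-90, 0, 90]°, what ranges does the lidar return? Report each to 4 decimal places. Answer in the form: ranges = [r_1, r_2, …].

beam 1: φ=-90°, α=345°
  cosα=0.9659 sinα=-0.2588 | (3,5) | tMaxX 0.2278 tMaxY 0.7341 | tΔX 1.0353 tΔY 3.8637
    t=0.2278 [x] (4,5)
    t=0.7341 [y] (4,4)
    t=1.2630 [x] (5,4)
    t=2.2983 [x] (6,4)
    t=3.3336 [x] (7,4)
    t=4.3689 [x] (8,4) — stop
  → r_1 = 4.3689
beam 2: φ=0°, α=75°
  cosα=0.2588 sinα=0.9659 | (3,5) | tMaxX 0.8500 tMaxY 0.8386 | tΔX 3.8637 tΔY 1.0353
    t=0.8386 [y] (3,6)
    t=0.8500 [x] (4,6)
    t=1.8738 [y] (4,7) — stop
  → r_2 = 1.8738
beam 3: φ=90°, α=165°
  cosα=-0.9659 sinα=0.2588 | (3,5) | tMaxX 0.8075 tMaxY 3.1296 | tΔX 1.0353 tΔY 3.8637
    t=0.8075 [x] (2,5)
    t=1.8428 [x] (1,5)
    t=2.8781 [x] (0,5) — stop
  → r_3 = 2.8781

ranges = [4.3689, 1.8738, 2.8781]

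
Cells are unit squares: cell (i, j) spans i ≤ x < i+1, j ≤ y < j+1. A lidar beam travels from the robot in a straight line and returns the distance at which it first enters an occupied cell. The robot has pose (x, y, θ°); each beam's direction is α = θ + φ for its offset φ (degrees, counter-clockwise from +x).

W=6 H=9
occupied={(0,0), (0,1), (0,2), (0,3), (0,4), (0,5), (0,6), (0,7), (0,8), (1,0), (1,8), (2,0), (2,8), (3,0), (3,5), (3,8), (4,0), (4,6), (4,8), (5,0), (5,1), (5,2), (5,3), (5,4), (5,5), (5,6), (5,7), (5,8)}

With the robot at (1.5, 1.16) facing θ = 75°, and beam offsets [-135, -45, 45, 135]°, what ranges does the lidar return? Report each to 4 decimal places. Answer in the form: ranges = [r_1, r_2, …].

ranges = [0.1848, 4.0415, 1.0000, 0.3200]

beam 1: φ=-135°, α=300°
  d=(0.5000,-0.8660)  start (1,1)  tX=1.0000 tY=0.1848  stride 1/|dx|=2.0000 1/|dy|=1.1547
    cross y-line → (1,0), t=0.1848 (wall)
  → r_1 = 0.1848
beam 2: φ=-45°, α=30°
  d=(0.8660,0.5000)  start (1,1)  tX=0.5774 tY=1.6800  stride 1/|dx|=1.1547 1/|dy|=2.0000
    cross x-line → (2,1), t=0.5774
    cross y-line → (2,2), t=1.6800
    cross x-line → (3,2), t=1.7321
    cross x-line → (4,2), t=2.8868
    cross y-line → (4,3), t=3.6800
    cross x-line → (5,3), t=4.0415 (wall)
  → r_2 = 4.0415
beam 3: φ=45°, α=120°
  d=(-0.5000,0.8660)  start (1,1)  tX=1.0000 tY=0.9699  stride 1/|dx|=2.0000 1/|dy|=1.1547
    cross y-line → (1,2), t=0.9699
    cross x-line → (0,2), t=1.0000 (wall)
  → r_3 = 1.0000
beam 4: φ=135°, α=210°
  d=(-0.8660,-0.5000)  start (1,1)  tX=0.5774 tY=0.3200  stride 1/|dx|=1.1547 1/|dy|=2.0000
    cross y-line → (1,0), t=0.3200 (wall)
  → r_4 = 0.3200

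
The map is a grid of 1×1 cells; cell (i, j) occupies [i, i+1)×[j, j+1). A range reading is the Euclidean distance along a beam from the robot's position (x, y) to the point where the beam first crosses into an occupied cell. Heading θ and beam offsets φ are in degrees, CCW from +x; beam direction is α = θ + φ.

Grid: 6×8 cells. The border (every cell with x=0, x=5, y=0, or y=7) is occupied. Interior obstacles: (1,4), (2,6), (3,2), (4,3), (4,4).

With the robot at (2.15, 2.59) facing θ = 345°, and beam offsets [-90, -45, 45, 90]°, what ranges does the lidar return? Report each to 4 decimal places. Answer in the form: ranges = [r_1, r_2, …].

beam 1: φ=-90°, α=255°
  d=(-0.2588,-0.9659)  start (2,2)  tX=0.5796 tY=0.6108  stride 1/|dx|=3.8637 1/|dy|=1.0353
    cross x-line → (1,2), t=0.5796
    cross y-line → (1,1), t=0.6108
    cross y-line → (1,0), t=1.6461 (wall)
  → r_1 = 1.6461
beam 2: φ=-45°, α=300°
  d=(0.5000,-0.8660)  start (2,2)  tX=1.7000 tY=0.6813  stride 1/|dx|=2.0000 1/|dy|=1.1547
    cross y-line → (2,1), t=0.6813
    cross x-line → (3,1), t=1.7000
    cross y-line → (3,0), t=1.8360 (wall)
  → r_2 = 1.8360
beam 3: φ=45°, α=30°
  d=(0.8660,0.5000)  start (2,2)  tX=0.9815 tY=0.8200  stride 1/|dx|=1.1547 1/|dy|=2.0000
    cross y-line → (2,3), t=0.8200
    cross x-line → (3,3), t=0.9815
    cross x-line → (4,3), t=2.1362 (wall)
  → r_3 = 2.1362
beam 4: φ=90°, α=75°
  d=(0.2588,0.9659)  start (2,2)  tX=3.2841 tY=0.4245  stride 1/|dx|=3.8637 1/|dy|=1.0353
    cross y-line → (2,3), t=0.4245
    cross y-line → (2,4), t=1.4597
    cross y-line → (2,5), t=2.4950
    cross x-line → (3,5), t=3.2841
    cross y-line → (3,6), t=3.5303
    cross y-line → (3,7), t=4.5656 (wall)
  → r_4 = 4.5656

ranges = [1.6461, 1.8360, 2.1362, 4.5656]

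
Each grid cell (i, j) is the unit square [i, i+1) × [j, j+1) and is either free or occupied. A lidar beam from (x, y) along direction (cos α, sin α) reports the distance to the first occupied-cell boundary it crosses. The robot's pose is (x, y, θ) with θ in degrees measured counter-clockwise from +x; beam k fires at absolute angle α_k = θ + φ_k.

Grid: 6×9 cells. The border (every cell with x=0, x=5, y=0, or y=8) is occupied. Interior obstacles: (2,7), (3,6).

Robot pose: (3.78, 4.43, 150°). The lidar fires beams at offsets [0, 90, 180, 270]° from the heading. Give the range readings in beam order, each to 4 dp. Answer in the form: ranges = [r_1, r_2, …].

beam 1: φ=0°, α=150°
  cosα=-0.8660 sinα=0.5000 | (3,4) | tMaxX 0.9007 tMaxY 1.1400 | tΔX 1.1547 tΔY 2.0000
    t=0.9007 [x] (2,4)
    t=1.1400 [y] (2,5)
    t=2.0554 [x] (1,5)
    t=3.1400 [y] (1,6)
    t=3.2101 [x] (0,6) — stop
  → r_1 = 3.2101
beam 2: φ=90°, α=240°
  cosα=-0.5000 sinα=-0.8660 | (3,4) | tMaxX 1.5600 tMaxY 0.4965 | tΔX 2.0000 tΔY 1.1547
    t=0.4965 [y] (3,3)
    t=1.5600 [x] (2,3)
    t=1.6512 [y] (2,2)
    t=2.8059 [y] (2,1)
    t=3.5600 [x] (1,1)
    t=3.9606 [y] (1,0) — stop
  → r_2 = 3.9606
beam 3: φ=180°, α=330°
  cosα=0.8660 sinα=-0.5000 | (3,4) | tMaxX 0.2540 tMaxY 0.8600 | tΔX 1.1547 tΔY 2.0000
    t=0.2540 [x] (4,4)
    t=0.8600 [y] (4,3)
    t=1.4087 [x] (5,3) — stop
  → r_3 = 1.4087
beam 4: φ=270°, α=60°
  cosα=0.5000 sinα=0.8660 | (3,4) | tMaxX 0.4400 tMaxY 0.6582 | tΔX 2.0000 tΔY 1.1547
    t=0.4400 [x] (4,4)
    t=0.6582 [y] (4,5)
    t=1.8129 [y] (4,6)
    t=2.4400 [x] (5,6) — stop
  → r_4 = 2.4400

ranges = [3.2101, 3.9606, 1.4087, 2.4400]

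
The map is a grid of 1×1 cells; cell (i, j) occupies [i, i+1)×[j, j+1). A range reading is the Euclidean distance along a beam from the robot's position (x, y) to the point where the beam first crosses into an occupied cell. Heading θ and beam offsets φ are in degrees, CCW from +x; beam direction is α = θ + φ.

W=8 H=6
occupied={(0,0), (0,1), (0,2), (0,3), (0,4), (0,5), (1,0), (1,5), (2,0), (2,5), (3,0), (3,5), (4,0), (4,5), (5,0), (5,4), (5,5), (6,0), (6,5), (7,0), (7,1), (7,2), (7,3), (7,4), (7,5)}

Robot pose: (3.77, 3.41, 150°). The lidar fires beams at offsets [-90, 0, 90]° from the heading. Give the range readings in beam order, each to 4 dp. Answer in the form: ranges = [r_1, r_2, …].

beam 1: φ=-90°, α=60°
  d=(0.5000,0.8660)  start (3,3)  tX=0.4600 tY=0.6813  stride 1/|dx|=2.0000 1/|dy|=1.1547
    cross x-line → (4,3), t=0.4600
    cross y-line → (4,4), t=0.6813
    cross y-line → (4,5), t=1.8360 (wall)
  → r_1 = 1.8360
beam 2: φ=0°, α=150°
  d=(-0.8660,0.5000)  start (3,3)  tX=0.8891 tY=1.1800  stride 1/|dx|=1.1547 1/|dy|=2.0000
    cross x-line → (2,3), t=0.8891
    cross y-line → (2,4), t=1.1800
    cross x-line → (1,4), t=2.0438
    cross y-line → (1,5), t=3.1800 (wall)
  → r_2 = 3.1800
beam 3: φ=90°, α=240°
  d=(-0.5000,-0.8660)  start (3,3)  tX=1.5400 tY=0.4734  stride 1/|dx|=2.0000 1/|dy|=1.1547
    cross y-line → (3,2), t=0.4734
    cross x-line → (2,2), t=1.5400
    cross y-line → (2,1), t=1.6281
    cross y-line → (2,0), t=2.7828 (wall)
  → r_3 = 2.7828

ranges = [1.8360, 3.1800, 2.7828]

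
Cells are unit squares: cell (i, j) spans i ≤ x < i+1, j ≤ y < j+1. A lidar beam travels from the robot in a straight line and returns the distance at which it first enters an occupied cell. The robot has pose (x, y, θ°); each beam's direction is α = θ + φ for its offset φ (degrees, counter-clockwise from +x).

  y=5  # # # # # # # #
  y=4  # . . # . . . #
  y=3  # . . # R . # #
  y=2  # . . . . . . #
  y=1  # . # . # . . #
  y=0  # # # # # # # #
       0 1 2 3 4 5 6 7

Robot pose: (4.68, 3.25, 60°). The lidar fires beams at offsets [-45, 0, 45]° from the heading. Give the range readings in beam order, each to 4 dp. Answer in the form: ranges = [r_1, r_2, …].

ranges = [1.3666, 2.0207, 1.8117]

beam 1: φ=-45°, α=15°
  direction (0.9659, 0.2588); cell (4,3); t to first gridline: x 0.3313, y 2.8978 (then +1.0353 / +3.8637)
    (5,3) via x @ 0.3313
    (6,3) via x @ 1.3666  # hit
  → r_1 = 1.3666
beam 2: φ=0°, α=60°
  direction (0.5000, 0.8660); cell (4,3); t to first gridline: x 0.6400, y 0.8660 (then +2.0000 / +1.1547)
    (5,3) via x @ 0.6400
    (5,4) via y @ 0.8660
    (5,5) via y @ 2.0207  # hit
  → r_2 = 2.0207
beam 3: φ=45°, α=105°
  direction (-0.2588, 0.9659); cell (4,3); t to first gridline: x 2.6273, y 0.7765 (then +3.8637 / +1.0353)
    (4,4) via y @ 0.7765
    (4,5) via y @ 1.8117  # hit
  → r_3 = 1.8117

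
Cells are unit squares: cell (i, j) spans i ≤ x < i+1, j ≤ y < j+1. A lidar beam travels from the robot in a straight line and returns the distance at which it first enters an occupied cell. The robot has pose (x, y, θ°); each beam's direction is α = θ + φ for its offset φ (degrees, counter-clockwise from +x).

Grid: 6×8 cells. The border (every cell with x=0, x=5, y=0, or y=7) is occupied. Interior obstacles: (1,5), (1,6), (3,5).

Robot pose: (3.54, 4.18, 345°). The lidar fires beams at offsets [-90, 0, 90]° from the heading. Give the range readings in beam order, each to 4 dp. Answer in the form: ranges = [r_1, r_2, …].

beam 1: φ=-90°, α=255°
  cosα=-0.2588 sinα=-0.9659 | (3,4) | tMaxX 2.0864 tMaxY 0.1863 | tΔX 3.8637 tΔY 1.0353
    t=0.1863 [y] (3,3)
    t=1.2216 [y] (3,2)
    t=2.0864 [x] (2,2)
    t=2.2569 [y] (2,1)
    t=3.2922 [y] (2,0) — stop
  → r_1 = 3.2922
beam 2: φ=0°, α=345°
  cosα=0.9659 sinα=-0.2588 | (3,4) | tMaxX 0.4762 tMaxY 0.6955 | tΔX 1.0353 tΔY 3.8637
    t=0.4762 [x] (4,4)
    t=0.6955 [y] (4,3)
    t=1.5115 [x] (5,3) — stop
  → r_2 = 1.5115
beam 3: φ=90°, α=75°
  cosα=0.2588 sinα=0.9659 | (3,4) | tMaxX 1.7773 tMaxY 0.8489 | tΔX 3.8637 tΔY 1.0353
    t=0.8489 [y] (3,5) — stop
  → r_3 = 0.8489

ranges = [3.2922, 1.5115, 0.8489]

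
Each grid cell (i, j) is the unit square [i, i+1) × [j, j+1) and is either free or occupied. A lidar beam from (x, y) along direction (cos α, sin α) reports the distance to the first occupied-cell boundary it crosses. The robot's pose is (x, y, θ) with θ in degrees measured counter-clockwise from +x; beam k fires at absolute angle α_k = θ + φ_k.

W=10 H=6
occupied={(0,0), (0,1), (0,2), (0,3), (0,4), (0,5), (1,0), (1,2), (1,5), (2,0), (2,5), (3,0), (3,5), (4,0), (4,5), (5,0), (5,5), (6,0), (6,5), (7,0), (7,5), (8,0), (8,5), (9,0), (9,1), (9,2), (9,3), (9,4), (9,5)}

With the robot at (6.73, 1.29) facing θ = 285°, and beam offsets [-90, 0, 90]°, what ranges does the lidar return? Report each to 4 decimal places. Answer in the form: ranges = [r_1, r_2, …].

beam 1: φ=-90°, α=195°
  d=(-0.9659,-0.2588)  start (6,1)  tX=0.7558 tY=1.1205  stride 1/|dx|=1.0353 1/|dy|=3.8637
    cross x-line → (5,1), t=0.7558
    cross y-line → (5,0), t=1.1205 (wall)
  → r_1 = 1.1205
beam 2: φ=0°, α=285°
  d=(0.2588,-0.9659)  start (6,1)  tX=1.0432 tY=0.3002  stride 1/|dx|=3.8637 1/|dy|=1.0353
    cross y-line → (6,0), t=0.3002 (wall)
  → r_2 = 0.3002
beam 3: φ=90°, α=15°
  d=(0.9659,0.2588)  start (6,1)  tX=0.2795 tY=2.7432  stride 1/|dx|=1.0353 1/|dy|=3.8637
    cross x-line → (7,1), t=0.2795
    cross x-line → (8,1), t=1.3148
    cross x-line → (9,1), t=2.3501 (wall)
  → r_3 = 2.3501

ranges = [1.1205, 0.3002, 2.3501]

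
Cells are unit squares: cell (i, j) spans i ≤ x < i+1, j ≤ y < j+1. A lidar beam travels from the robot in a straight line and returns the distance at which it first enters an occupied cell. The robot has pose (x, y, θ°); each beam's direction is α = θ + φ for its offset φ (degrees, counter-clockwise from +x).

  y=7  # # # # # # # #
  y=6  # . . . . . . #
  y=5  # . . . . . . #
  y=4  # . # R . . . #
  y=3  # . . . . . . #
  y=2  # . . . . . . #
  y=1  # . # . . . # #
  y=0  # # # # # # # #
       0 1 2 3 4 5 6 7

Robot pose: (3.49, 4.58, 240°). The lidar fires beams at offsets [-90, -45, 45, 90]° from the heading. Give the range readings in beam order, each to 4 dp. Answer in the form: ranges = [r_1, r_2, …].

ranges = [0.5658, 0.5073, 3.7063, 4.0530]

beam 1: φ=-90°, α=150°
  direction (-0.8660, 0.5000); cell (3,4); t to first gridline: x 0.5658, y 0.8400 (then +1.1547 / +2.0000)
    (2,4) via x @ 0.5658  # hit
  → r_1 = 0.5658
beam 2: φ=-45°, α=195°
  direction (-0.9659, -0.2588); cell (3,4); t to first gridline: x 0.5073, y 2.2409 (then +1.0353 / +3.8637)
    (2,4) via x @ 0.5073  # hit
  → r_2 = 0.5073
beam 3: φ=45°, α=285°
  direction (0.2588, -0.9659); cell (3,4); t to first gridline: x 1.9705, y 0.6005 (then +3.8637 / +1.0353)
    (3,3) via y @ 0.6005
    (3,2) via y @ 1.6357
    (4,2) via x @ 1.9705
    (4,1) via y @ 2.6710
    (4,0) via y @ 3.7063  # hit
  → r_3 = 3.7063
beam 4: φ=90°, α=330°
  direction (0.8660, -0.5000); cell (3,4); t to first gridline: x 0.5889, y 1.1600 (then +1.1547 / +2.0000)
    (4,4) via x @ 0.5889
    (4,3) via y @ 1.1600
    (5,3) via x @ 1.7436
    (6,3) via x @ 2.8983
    (6,2) via y @ 3.1600
    (7,2) via x @ 4.0530  # hit
  → r_4 = 4.0530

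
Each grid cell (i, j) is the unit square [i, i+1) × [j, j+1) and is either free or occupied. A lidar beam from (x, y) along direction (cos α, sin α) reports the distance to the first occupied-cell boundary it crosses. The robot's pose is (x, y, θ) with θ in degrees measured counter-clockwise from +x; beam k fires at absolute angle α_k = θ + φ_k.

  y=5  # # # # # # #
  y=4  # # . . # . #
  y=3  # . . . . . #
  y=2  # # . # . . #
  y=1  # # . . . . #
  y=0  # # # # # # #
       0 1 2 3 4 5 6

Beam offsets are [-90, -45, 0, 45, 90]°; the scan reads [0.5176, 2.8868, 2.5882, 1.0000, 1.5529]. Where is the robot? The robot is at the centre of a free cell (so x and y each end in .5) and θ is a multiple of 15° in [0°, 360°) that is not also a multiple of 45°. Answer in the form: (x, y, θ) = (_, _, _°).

(x, y, θ) = (3.5, 3.5, 15°)

The pose lattice has 15·16 = 240 candidates. Test each by forward raycasting.
  (3.5, 4.5, 240°): beam 1 = 1.0000 ≠ 0.5176 ✗
  (1.5, 3.5, 240°): beam 1 = 0.5774 ≠ 0.5176 ✗
  (3.5, 3.5, 75°): beam 1 = 2.5882 ≠ 0.5176 ✗
  …
  (3.5, 3.5, 15°): r_1=0.5176, r_2=2.8868, r_3=2.5882, r_4=1.0000, r_5=1.5529 — all match ✓
Unique over the lattice → pose = (3.5, 3.5, 15°).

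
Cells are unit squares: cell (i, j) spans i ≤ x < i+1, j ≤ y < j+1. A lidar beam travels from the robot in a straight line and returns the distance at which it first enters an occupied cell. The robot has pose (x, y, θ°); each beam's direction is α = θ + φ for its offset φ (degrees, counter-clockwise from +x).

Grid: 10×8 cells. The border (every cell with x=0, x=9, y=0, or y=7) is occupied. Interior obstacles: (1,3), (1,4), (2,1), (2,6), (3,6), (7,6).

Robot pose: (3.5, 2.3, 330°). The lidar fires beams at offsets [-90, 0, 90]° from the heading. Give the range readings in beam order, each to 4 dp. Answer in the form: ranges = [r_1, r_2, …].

ranges = [1.0000, 2.6000, 5.4271]

beam 1: φ=-90°, α=240°
  dir = (cos 240°, sin 240°) = (-0.5000, -0.8660); from cell (3,2)
  next x-line at t=1.0000, next y-line at t=0.3464; Δt_x=2.0000, Δt_y=1.1547
    y: enter (3,1) at t=0.3464
    x: enter (2,1) at t=1.0000 ← occupied
  → r_1 = 1.0000
beam 2: φ=0°, α=330°
  dir = (cos 330°, sin 330°) = (0.8660, -0.5000); from cell (3,2)
  next x-line at t=0.5774, next y-line at t=0.6000; Δt_x=1.1547, Δt_y=2.0000
    x: enter (4,2) at t=0.5774
    y: enter (4,1) at t=0.6000
    x: enter (5,1) at t=1.7321
    y: enter (5,0) at t=2.6000 ← occupied
  → r_2 = 2.6000
beam 3: φ=90°, α=60°
  dir = (cos 60°, sin 60°) = (0.5000, 0.8660); from cell (3,2)
  next x-line at t=1.0000, next y-line at t=0.8083; Δt_x=2.0000, Δt_y=1.1547
    y: enter (3,3) at t=0.8083
    x: enter (4,3) at t=1.0000
    y: enter (4,4) at t=1.9630
    x: enter (5,4) at t=3.0000
    y: enter (5,5) at t=3.1177
    y: enter (5,6) at t=4.2724
    x: enter (6,6) at t=5.0000
    y: enter (6,7) at t=5.4271 ← occupied
  → r_3 = 5.4271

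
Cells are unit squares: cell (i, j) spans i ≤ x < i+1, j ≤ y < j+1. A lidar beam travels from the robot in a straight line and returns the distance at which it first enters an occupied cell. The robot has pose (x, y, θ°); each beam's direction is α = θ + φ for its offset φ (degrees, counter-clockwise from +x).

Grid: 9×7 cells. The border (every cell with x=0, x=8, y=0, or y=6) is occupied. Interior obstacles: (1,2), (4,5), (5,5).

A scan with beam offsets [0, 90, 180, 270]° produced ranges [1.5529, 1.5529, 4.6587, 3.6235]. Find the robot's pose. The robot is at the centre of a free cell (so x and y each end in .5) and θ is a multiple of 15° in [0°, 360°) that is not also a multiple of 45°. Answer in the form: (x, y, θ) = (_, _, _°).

(x, y, θ) = (3.5, 2.5, 195°)

Enumerate (i+0.5, j+0.5, θ) over the 32 free cells and 16 admissible headings. For each, cast all 4 beams and compare to the given ranges.
  (3.5, 4.5, 300°): beam 1 = 4.0415 ≠ 1.5529 ✗
  (7.5, 2.5, 15°): beam 1 = 0.5176 ≠ 1.5529 ✗
  (6.5, 2.5, 15°): beam 2 = 2.5882 ≠ 1.5529 ✗
  (3.5, 2.5, 75°): beam 1 = 2.5882 ≠ 1.5529 ✗
  …
  (3.5, 2.5, 195°): r_1=1.5529, r_2=1.5529, r_3=4.6587, r_4=3.6235 — all match ✓
Only this pose fits every beam.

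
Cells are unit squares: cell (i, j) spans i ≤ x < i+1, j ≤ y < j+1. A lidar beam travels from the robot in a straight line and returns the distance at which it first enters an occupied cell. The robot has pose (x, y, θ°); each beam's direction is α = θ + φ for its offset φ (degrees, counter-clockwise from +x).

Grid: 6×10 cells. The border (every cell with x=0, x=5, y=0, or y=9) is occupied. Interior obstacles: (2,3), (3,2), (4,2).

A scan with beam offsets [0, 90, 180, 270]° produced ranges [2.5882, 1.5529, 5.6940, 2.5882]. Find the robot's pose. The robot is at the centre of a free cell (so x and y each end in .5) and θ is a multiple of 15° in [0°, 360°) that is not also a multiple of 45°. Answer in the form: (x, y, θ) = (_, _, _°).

(x, y, θ) = (2.5, 6.5, 75°)

The pose lattice has 29·16 = 464 candidates. Test each by forward raycasting.
  (2.5, 6.5, 210°): beam 1 = 1.7321 ≠ 2.5882 ✗
  (3.5, 1.5, 120°): beam 1 = 0.5774 ≠ 2.5882 ✗
  (1.5, 1.5, 105°): beam 1 = 1.9319 ≠ 2.5882 ✗
  (4.5, 3.5, 345°): beam 1 = 0.5176 ≠ 2.5882 ✗
  (2.5, 1.5, 210°): beam 1 = 1.0000 ≠ 2.5882 ✗
  …
  (2.5, 6.5, 75°): r_1=2.5882, r_2=1.5529, r_3=5.6940, r_4=2.5882 — all match ✓
Only this pose fits every beam.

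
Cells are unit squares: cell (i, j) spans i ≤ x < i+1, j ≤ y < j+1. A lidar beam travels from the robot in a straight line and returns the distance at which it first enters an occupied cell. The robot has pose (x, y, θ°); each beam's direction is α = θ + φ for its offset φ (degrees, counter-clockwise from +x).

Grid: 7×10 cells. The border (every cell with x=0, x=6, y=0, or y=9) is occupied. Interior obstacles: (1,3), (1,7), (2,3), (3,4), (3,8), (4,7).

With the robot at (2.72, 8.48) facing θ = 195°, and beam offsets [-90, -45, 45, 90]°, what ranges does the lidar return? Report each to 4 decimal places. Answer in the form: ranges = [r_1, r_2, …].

beam 1: φ=-90°, α=105°
  dir = (cos 105°, sin 105°) = (-0.2588, 0.9659); from cell (2,8)
  next x-line at t=2.7819, next y-line at t=0.5383; Δt_x=3.8637, Δt_y=1.0353
    y: enter (2,9) at t=0.5383 ← occupied
  → r_1 = 0.5383
beam 2: φ=-45°, α=150°
  dir = (cos 150°, sin 150°) = (-0.8660, 0.5000); from cell (2,8)
  next x-line at t=0.8314, next y-line at t=1.0400; Δt_x=1.1547, Δt_y=2.0000
    x: enter (1,8) at t=0.8314
    y: enter (1,9) at t=1.0400 ← occupied
  → r_2 = 1.0400
beam 3: φ=45°, α=240°
  dir = (cos 240°, sin 240°) = (-0.5000, -0.8660); from cell (2,8)
  next x-line at t=1.4400, next y-line at t=0.5543; Δt_x=2.0000, Δt_y=1.1547
    y: enter (2,7) at t=0.5543
    x: enter (1,7) at t=1.4400 ← occupied
  → r_3 = 1.4400
beam 4: φ=90°, α=285°
  dir = (cos 285°, sin 285°) = (0.2588, -0.9659); from cell (2,8)
  next x-line at t=1.0818, next y-line at t=0.4969; Δt_x=3.8637, Δt_y=1.0353
    y: enter (2,7) at t=0.4969
    x: enter (3,7) at t=1.0818
    y: enter (3,6) at t=1.5322
    y: enter (3,5) at t=2.5675
    y: enter (3,4) at t=3.6028 ← occupied
  → r_4 = 3.6028

ranges = [0.5383, 1.0400, 1.4400, 3.6028]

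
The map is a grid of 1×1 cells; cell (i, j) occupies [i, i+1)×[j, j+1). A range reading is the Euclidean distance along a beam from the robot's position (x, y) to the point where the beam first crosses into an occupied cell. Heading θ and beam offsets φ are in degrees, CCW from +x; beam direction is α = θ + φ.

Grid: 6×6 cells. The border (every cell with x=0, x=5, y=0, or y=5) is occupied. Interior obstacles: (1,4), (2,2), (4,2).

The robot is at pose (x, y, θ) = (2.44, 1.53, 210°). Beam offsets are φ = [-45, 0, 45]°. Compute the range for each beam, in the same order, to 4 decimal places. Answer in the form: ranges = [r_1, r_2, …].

ranges = [1.4908, 1.0600, 0.5487]

beam 1: φ=-45°, α=165°
  direction (-0.9659, 0.2588); cell (2,1); t to first gridline: x 0.4555, y 1.8159 (then +1.0353 / +3.8637)
    (1,1) via x @ 0.4555
    (0,1) via x @ 1.4908  # hit
  → r_1 = 1.4908
beam 2: φ=0°, α=210°
  direction (-0.8660, -0.5000); cell (2,1); t to first gridline: x 0.5081, y 1.0600 (then +1.1547 / +2.0000)
    (1,1) via x @ 0.5081
    (1,0) via y @ 1.0600  # hit
  → r_2 = 1.0600
beam 3: φ=45°, α=255°
  direction (-0.2588, -0.9659); cell (2,1); t to first gridline: x 1.7000, y 0.5487 (then +3.8637 / +1.0353)
    (2,0) via y @ 0.5487  # hit
  → r_3 = 0.5487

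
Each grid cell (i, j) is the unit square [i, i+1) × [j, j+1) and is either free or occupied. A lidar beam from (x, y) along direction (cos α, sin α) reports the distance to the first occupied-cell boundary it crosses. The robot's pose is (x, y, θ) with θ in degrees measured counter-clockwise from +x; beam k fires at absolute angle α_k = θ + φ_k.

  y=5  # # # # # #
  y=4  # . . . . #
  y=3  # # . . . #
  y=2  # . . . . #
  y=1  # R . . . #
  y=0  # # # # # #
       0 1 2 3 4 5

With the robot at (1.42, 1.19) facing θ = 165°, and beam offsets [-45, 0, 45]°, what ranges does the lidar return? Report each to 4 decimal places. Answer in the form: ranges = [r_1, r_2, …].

ranges = [0.8400, 0.4348, 0.3800]

beam 1: φ=-45°, α=120°
  dir = (cos 120°, sin 120°) = (-0.5000, 0.8660); from cell (1,1)
  next x-line at t=0.8400, next y-line at t=0.9353; Δt_x=2.0000, Δt_y=1.1547
    x: enter (0,1) at t=0.8400 ← occupied
  → r_1 = 0.8400
beam 2: φ=0°, α=165°
  dir = (cos 165°, sin 165°) = (-0.9659, 0.2588); from cell (1,1)
  next x-line at t=0.4348, next y-line at t=3.1296; Δt_x=1.0353, Δt_y=3.8637
    x: enter (0,1) at t=0.4348 ← occupied
  → r_2 = 0.4348
beam 3: φ=45°, α=210°
  dir = (cos 210°, sin 210°) = (-0.8660, -0.5000); from cell (1,1)
  next x-line at t=0.4850, next y-line at t=0.3800; Δt_x=1.1547, Δt_y=2.0000
    y: enter (1,0) at t=0.3800 ← occupied
  → r_3 = 0.3800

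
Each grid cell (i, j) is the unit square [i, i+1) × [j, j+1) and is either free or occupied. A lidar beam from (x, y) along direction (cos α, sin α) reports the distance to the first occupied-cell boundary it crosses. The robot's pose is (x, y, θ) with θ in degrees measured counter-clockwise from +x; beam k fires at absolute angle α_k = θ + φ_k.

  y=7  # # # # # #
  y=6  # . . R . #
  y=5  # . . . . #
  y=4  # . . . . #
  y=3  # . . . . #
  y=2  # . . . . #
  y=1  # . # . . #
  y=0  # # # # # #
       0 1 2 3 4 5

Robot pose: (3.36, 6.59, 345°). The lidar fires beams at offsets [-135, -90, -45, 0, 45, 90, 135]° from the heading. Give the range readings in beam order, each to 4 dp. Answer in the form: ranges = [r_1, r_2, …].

ranges = [2.7251, 4.7519, 3.2800, 1.6979, 0.8200, 0.4245, 0.4734]

beam 1: φ=-135°, α=210°
  d=(-0.8660,-0.5000)  start (3,6)  tX=0.4157 tY=1.1800  stride 1/|dx|=1.1547 1/|dy|=2.0000
    cross x-line → (2,6), t=0.4157
    cross y-line → (2,5), t=1.1800
    cross x-line → (1,5), t=1.5704
    cross x-line → (0,5), t=2.7251 (wall)
  → r_1 = 2.7251
beam 2: φ=-90°, α=255°
  d=(-0.2588,-0.9659)  start (3,6)  tX=1.3909 tY=0.6108  stride 1/|dx|=3.8637 1/|dy|=1.0353
    cross y-line → (3,5), t=0.6108
    cross x-line → (2,5), t=1.3909
    cross y-line → (2,4), t=1.6461
    cross y-line → (2,3), t=2.6814
    cross y-line → (2,2), t=3.7166
    cross y-line → (2,1), t=4.7519 (wall)
  → r_2 = 4.7519
beam 3: φ=-45°, α=300°
  d=(0.5000,-0.8660)  start (3,6)  tX=1.2800 tY=0.6813  stride 1/|dx|=2.0000 1/|dy|=1.1547
    cross y-line → (3,5), t=0.6813
    cross x-line → (4,5), t=1.2800
    cross y-line → (4,4), t=1.8360
    cross y-line → (4,3), t=2.9907
    cross x-line → (5,3), t=3.2800 (wall)
  → r_3 = 3.2800
beam 4: φ=0°, α=345°
  d=(0.9659,-0.2588)  start (3,6)  tX=0.6626 tY=2.2796  stride 1/|dx|=1.0353 1/|dy|=3.8637
    cross x-line → (4,6), t=0.6626
    cross x-line → (5,6), t=1.6979 (wall)
  → r_4 = 1.6979
beam 5: φ=45°, α=30°
  d=(0.8660,0.5000)  start (3,6)  tX=0.7390 tY=0.8200  stride 1/|dx|=1.1547 1/|dy|=2.0000
    cross x-line → (4,6), t=0.7390
    cross y-line → (4,7), t=0.8200 (wall)
  → r_5 = 0.8200
beam 6: φ=90°, α=75°
  d=(0.2588,0.9659)  start (3,6)  tX=2.4728 tY=0.4245  stride 1/|dx|=3.8637 1/|dy|=1.0353
    cross y-line → (3,7), t=0.4245 (wall)
  → r_6 = 0.4245
beam 7: φ=135°, α=120°
  d=(-0.5000,0.8660)  start (3,6)  tX=0.7200 tY=0.4734  stride 1/|dx|=2.0000 1/|dy|=1.1547
    cross y-line → (3,7), t=0.4734 (wall)
  → r_7 = 0.4734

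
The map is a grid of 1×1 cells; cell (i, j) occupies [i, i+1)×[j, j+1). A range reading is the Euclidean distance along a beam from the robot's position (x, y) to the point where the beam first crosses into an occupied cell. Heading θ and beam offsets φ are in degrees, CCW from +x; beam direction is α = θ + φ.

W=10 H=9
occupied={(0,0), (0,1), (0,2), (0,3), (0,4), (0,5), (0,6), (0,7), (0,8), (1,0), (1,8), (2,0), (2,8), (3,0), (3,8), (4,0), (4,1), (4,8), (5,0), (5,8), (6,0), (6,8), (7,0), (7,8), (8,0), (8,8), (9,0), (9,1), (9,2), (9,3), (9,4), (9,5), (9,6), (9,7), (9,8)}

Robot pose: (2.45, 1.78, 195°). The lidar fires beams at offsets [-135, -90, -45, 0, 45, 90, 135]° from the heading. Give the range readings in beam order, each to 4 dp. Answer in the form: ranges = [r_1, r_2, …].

beam 1: φ=-135°, α=60°
  d=(0.5000,0.8660)  start (2,1)  tX=1.1000 tY=0.2540  stride 1/|dx|=2.0000 1/|dy|=1.1547
    cross y-line → (2,2), t=0.2540
    cross x-line → (3,2), t=1.1000
    cross y-line → (3,3), t=1.4087
    cross y-line → (3,4), t=2.5634
    cross x-line → (4,4), t=3.1000
    cross y-line → (4,5), t=3.7181
    cross y-line → (4,6), t=4.8728
    cross x-line → (5,6), t=5.1000
    cross y-line → (5,7), t=6.0275
    cross x-line → (6,7), t=7.1000
    cross y-line → (6,8), t=7.1822 (wall)
  → r_1 = 7.1822
beam 2: φ=-90°, α=105°
  d=(-0.2588,0.9659)  start (2,1)  tX=1.7387 tY=0.2278  stride 1/|dx|=3.8637 1/|dy|=1.0353
    cross y-line → (2,2), t=0.2278
    cross y-line → (2,3), t=1.2630
    cross x-line → (1,3), t=1.7387
    cross y-line → (1,4), t=2.2983
    cross y-line → (1,5), t=3.3336
    cross y-line → (1,6), t=4.3689
    cross y-line → (1,7), t=5.4041
    cross x-line → (0,7), t=5.6024 (wall)
  → r_2 = 5.6024
beam 3: φ=-45°, α=150°
  d=(-0.8660,0.5000)  start (2,1)  tX=0.5196 tY=0.4400  stride 1/|dx|=1.1547 1/|dy|=2.0000
    cross y-line → (2,2), t=0.4400
    cross x-line → (1,2), t=0.5196
    cross x-line → (0,2), t=1.6743 (wall)
  → r_3 = 1.6743
beam 4: φ=0°, α=195°
  d=(-0.9659,-0.2588)  start (2,1)  tX=0.4659 tY=3.0137  stride 1/|dx|=1.0353 1/|dy|=3.8637
    cross x-line → (1,1), t=0.4659
    cross x-line → (0,1), t=1.5012 (wall)
  → r_4 = 1.5012
beam 5: φ=45°, α=240°
  d=(-0.5000,-0.8660)  start (2,1)  tX=0.9000 tY=0.9007  stride 1/|dx|=2.0000 1/|dy|=1.1547
    cross x-line → (1,1), t=0.9000
    cross y-line → (1,0), t=0.9007 (wall)
  → r_5 = 0.9007
beam 6: φ=90°, α=285°
  d=(0.2588,-0.9659)  start (2,1)  tX=2.1250 tY=0.8075  stride 1/|dx|=3.8637 1/|dy|=1.0353
    cross y-line → (2,0), t=0.8075 (wall)
  → r_6 = 0.8075
beam 7: φ=135°, α=330°
  d=(0.8660,-0.5000)  start (2,1)  tX=0.6351 tY=1.5600  stride 1/|dx|=1.1547 1/|dy|=2.0000
    cross x-line → (3,1), t=0.6351
    cross y-line → (3,0), t=1.5600 (wall)
  → r_7 = 1.5600

ranges = [7.1822, 5.6024, 1.6743, 1.5012, 0.9007, 0.8075, 1.5600]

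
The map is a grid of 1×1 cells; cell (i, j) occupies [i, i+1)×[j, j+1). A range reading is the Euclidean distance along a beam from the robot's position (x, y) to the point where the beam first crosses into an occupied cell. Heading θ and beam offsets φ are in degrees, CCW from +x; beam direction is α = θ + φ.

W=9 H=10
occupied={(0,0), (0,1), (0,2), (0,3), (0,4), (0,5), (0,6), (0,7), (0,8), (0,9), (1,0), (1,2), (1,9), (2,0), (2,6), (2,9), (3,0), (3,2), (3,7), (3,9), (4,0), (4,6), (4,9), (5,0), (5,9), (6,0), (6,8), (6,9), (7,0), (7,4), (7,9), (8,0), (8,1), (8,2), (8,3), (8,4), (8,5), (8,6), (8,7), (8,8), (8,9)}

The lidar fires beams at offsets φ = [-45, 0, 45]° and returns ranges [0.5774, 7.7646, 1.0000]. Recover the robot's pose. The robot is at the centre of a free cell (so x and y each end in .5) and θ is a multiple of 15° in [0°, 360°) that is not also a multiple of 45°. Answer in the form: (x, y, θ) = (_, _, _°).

Candidates: 49 free-cell centres × 16 headings = 784 poses. Raycast each; keep the one whose scan matches to 4 dp.
  (5.5, 4.5, 330°): beam 1 = 3.6235 ≠ 0.5774 ✗
  (1.5, 5.5, 165°): beam 1 = 1.0000 ≠ 0.5774 ✗
  (6.5, 1.5, 285°): beam 2 = 0.5176 ≠ 7.7646 ✗
  …
  (7.5, 8.5, 255°): r_1=0.5774, r_2=7.7646, r_3=1.0000 — all match ✓
Only this pose fits every beam.

(x, y, θ) = (7.5, 8.5, 255°)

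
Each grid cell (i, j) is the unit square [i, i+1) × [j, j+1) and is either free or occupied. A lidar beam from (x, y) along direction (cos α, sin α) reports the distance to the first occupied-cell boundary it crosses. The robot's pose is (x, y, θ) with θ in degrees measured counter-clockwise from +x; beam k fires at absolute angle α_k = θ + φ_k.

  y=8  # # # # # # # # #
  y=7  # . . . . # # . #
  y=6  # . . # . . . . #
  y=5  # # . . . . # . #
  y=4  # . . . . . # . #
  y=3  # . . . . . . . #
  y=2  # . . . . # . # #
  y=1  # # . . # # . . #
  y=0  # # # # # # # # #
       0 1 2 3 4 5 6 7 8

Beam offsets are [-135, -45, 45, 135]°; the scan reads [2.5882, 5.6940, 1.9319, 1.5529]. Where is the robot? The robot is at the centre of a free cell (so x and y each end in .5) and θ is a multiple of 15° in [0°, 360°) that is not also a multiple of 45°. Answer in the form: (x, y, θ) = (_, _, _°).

Enumerate (i+0.5, j+0.5, θ) over the 38 free cells and 16 admissible headings. For each, cast all 4 beams and compare to the given ranges.
  (4.5, 4.5, 105°): beam 1 = 3.0000 ≠ 2.5882 ✗
  (1.5, 4.5, 150°): beam 1 = 4.6587 ≠ 2.5882 ✗
  (4.5, 4.5, 75°): beam 1 = 1.7321 ≠ 2.5882 ✗
  (7.5, 4.5, 240°): beam 2 = 0.5176 ≠ 5.6940 ✗
  (2.5, 1.5, 255°): beam 1 = 3.0000 ≠ 2.5882 ✗
  …
  (2.5, 4.5, 30°): r_1=2.5882, r_2=5.6940, r_3=1.9319, r_4=1.5529 — all match ✓
Only this pose fits every beam.

(x, y, θ) = (2.5, 4.5, 30°)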